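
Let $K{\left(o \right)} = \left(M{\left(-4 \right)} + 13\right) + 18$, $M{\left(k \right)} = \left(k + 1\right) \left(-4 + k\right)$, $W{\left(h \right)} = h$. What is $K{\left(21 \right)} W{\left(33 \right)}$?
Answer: $1815$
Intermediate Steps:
$M{\left(k \right)} = \left(1 + k\right) \left(-4 + k\right)$
$K{\left(o \right)} = 55$ ($K{\left(o \right)} = \left(\left(-4 + \left(-4\right)^{2} - -12\right) + 13\right) + 18 = \left(\left(-4 + 16 + 12\right) + 13\right) + 18 = \left(24 + 13\right) + 18 = 37 + 18 = 55$)
$K{\left(21 \right)} W{\left(33 \right)} = 55 \cdot 33 = 1815$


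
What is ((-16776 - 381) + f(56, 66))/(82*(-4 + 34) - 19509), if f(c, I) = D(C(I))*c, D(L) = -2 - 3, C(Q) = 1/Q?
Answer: 17437/17049 ≈ 1.0228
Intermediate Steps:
D(L) = -5
f(c, I) = -5*c
((-16776 - 381) + f(56, 66))/(82*(-4 + 34) - 19509) = ((-16776 - 381) - 5*56)/(82*(-4 + 34) - 19509) = (-17157 - 280)/(82*30 - 19509) = -17437/(2460 - 19509) = -17437/(-17049) = -17437*(-1/17049) = 17437/17049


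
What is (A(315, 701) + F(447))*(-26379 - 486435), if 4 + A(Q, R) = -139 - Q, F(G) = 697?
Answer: -122562546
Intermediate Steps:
A(Q, R) = -143 - Q (A(Q, R) = -4 + (-139 - Q) = -143 - Q)
(A(315, 701) + F(447))*(-26379 - 486435) = ((-143 - 1*315) + 697)*(-26379 - 486435) = ((-143 - 315) + 697)*(-512814) = (-458 + 697)*(-512814) = 239*(-512814) = -122562546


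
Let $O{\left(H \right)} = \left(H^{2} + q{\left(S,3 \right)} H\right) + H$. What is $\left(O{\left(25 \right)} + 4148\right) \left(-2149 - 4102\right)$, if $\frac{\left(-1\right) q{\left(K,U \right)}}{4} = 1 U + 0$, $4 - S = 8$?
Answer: $-28116998$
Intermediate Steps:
$S = -4$ ($S = 4 - 8 = -4$)
$q{\left(K,U \right)} = - 4 U$ ($q{\left(K,U \right)} = - 4 \left(1 U + 0\right) = - 4 \left(U + 0\right) = - 4 U$)
$O{\left(H \right)} = H^{2} - 11 H$ ($O{\left(H \right)} = \left(H^{2} + \left(-4\right) 3 H\right) + H = \left(H^{2} - 12 H\right) + H = H^{2} - 11 H$)
$\left(O{\left(25 \right)} + 4148\right) \left(-2149 - 4102\right) = \left(25 \left(-11 + 25\right) + 4148\right) \left(-2149 - 4102\right) = \left(25 \cdot 14 + 4148\right) \left(-6251\right) = \left(350 + 4148\right) \left(-6251\right) = 4498 \left(-6251\right) = -28116998$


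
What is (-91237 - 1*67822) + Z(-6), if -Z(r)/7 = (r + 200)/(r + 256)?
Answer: -19883054/125 ≈ -1.5906e+5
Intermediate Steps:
Z(r) = -7*(200 + r)/(256 + r) (Z(r) = -7*(r + 200)/(r + 256) = -7*(200 + r)/(256 + r))
(-91237 - 1*67822) + Z(-6) = (-91237 - 1*67822) + 7*(-200 - 1*(-6))/(256 - 6) = (-91237 - 67822) + 7*(-200 + 6)/250 = -159059 + 7*(1/250)*(-194) = -159059 - 679/125 = -19883054/125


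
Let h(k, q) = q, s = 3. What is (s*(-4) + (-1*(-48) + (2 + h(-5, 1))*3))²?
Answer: 2025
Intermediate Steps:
(s*(-4) + (-1*(-48) + (2 + h(-5, 1))*3))² = (3*(-4) + (-1*(-48) + (2 + 1)*3))² = (-12 + (48 + 3*3))² = (-12 + (48 + 9))² = (-12 + 57)² = 45² = 2025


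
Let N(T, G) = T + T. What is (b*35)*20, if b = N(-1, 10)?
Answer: -1400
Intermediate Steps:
N(T, G) = 2*T
b = -2 (b = 2*(-1) = -2)
(b*35)*20 = -2*35*20 = -70*20 = -1400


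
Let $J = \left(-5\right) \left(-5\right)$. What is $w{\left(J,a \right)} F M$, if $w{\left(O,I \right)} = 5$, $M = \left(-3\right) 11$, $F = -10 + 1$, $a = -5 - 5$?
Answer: $1485$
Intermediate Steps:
$a = -10$ ($a = -5 - 5 = -10$)
$F = -9$
$M = -33$
$J = 25$
$w{\left(J,a \right)} F M = 5 \left(-9\right) \left(-33\right) = \left(-45\right) \left(-33\right) = 1485$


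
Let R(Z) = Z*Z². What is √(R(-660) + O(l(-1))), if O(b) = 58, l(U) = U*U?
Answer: I*√287495942 ≈ 16956.0*I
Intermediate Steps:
R(Z) = Z³
l(U) = U²
√(R(-660) + O(l(-1))) = √((-660)³ + 58) = √(-287496000 + 58) = √(-287495942) = I*√287495942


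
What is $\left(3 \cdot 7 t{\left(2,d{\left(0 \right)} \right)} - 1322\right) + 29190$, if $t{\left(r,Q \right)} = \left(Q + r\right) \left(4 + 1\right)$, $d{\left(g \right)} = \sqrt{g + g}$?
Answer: $28078$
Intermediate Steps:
$d{\left(g \right)} = \sqrt{2} \sqrt{g}$ ($d{\left(g \right)} = \sqrt{2 g} = \sqrt{2} \sqrt{g}$)
$t{\left(r,Q \right)} = 5 Q + 5 r$ ($t{\left(r,Q \right)} = \left(Q + r\right) 5 = 5 Q + 5 r$)
$\left(3 \cdot 7 t{\left(2,d{\left(0 \right)} \right)} - 1322\right) + 29190 = \left(3 \cdot 7 \left(5 \sqrt{2} \sqrt{0} + 5 \cdot 2\right) - 1322\right) + 29190 = \left(21 \left(5 \sqrt{2} \cdot 0 + 10\right) - 1322\right) + 29190 = \left(21 \left(5 \cdot 0 + 10\right) - 1322\right) + 29190 = \left(21 \left(0 + 10\right) - 1322\right) + 29190 = \left(21 \cdot 10 - 1322\right) + 29190 = \left(210 - 1322\right) + 29190 = -1112 + 29190 = 28078$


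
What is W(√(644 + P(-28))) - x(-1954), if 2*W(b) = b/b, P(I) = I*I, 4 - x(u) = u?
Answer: -3915/2 ≈ -1957.5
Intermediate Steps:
x(u) = 4 - u
P(I) = I²
W(b) = ½ (W(b) = (b/b)/2 = (½)*1 = ½)
W(√(644 + P(-28))) - x(-1954) = ½ - (4 - 1*(-1954)) = ½ - (4 + 1954) = ½ - 1*1958 = ½ - 1958 = -3915/2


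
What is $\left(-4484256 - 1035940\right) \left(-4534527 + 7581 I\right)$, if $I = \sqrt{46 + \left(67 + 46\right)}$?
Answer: $25031477807292 - 41848605876 \sqrt{159} \approx 2.4504 \cdot 10^{13}$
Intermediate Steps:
$I = \sqrt{159}$ ($I = \sqrt{46 + 113} = \sqrt{159} \approx 12.61$)
$\left(-4484256 - 1035940\right) \left(-4534527 + 7581 I\right) = \left(-4484256 - 1035940\right) \left(-4534527 + 7581 \sqrt{159}\right) = - 5520196 \left(-4534527 + 7581 \sqrt{159}\right) = 25031477807292 - 41848605876 \sqrt{159}$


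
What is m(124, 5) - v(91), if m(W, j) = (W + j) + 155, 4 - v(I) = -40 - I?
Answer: 149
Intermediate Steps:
v(I) = 44 + I (v(I) = 4 - (-40 - I) = 4 + (40 + I) = 44 + I)
m(W, j) = 155 + W + j
m(124, 5) - v(91) = (155 + 124 + 5) - (44 + 91) = 284 - 1*135 = 284 - 135 = 149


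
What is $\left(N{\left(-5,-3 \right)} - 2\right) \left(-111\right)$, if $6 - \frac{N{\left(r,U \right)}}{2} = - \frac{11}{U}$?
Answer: $-296$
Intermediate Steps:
$N{\left(r,U \right)} = 12 + \frac{22}{U}$ ($N{\left(r,U \right)} = 12 - 2 \left(- \frac{11}{U}\right) = 12 + \frac{22}{U}$)
$\left(N{\left(-5,-3 \right)} - 2\right) \left(-111\right) = \left(\left(12 + \frac{22}{-3}\right) - 2\right) \left(-111\right) = \left(\left(12 + 22 \left(- \frac{1}{3}\right)\right) - 2\right) \left(-111\right) = \left(\left(12 - \frac{22}{3}\right) - 2\right) \left(-111\right) = \left(\frac{14}{3} - 2\right) \left(-111\right) = \frac{8}{3} \left(-111\right) = -296$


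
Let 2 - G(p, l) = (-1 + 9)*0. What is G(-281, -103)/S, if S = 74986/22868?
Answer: 22868/37493 ≈ 0.60993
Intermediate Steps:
G(p, l) = 2 (G(p, l) = 2 - (-1 + 9)*0 = 2 - 8*0 = 2 - 1*0 = 2 + 0 = 2)
S = 37493/11434 (S = 74986*(1/22868) = 37493/11434 ≈ 3.2791)
G(-281, -103)/S = 2/(37493/11434) = 2*(11434/37493) = 22868/37493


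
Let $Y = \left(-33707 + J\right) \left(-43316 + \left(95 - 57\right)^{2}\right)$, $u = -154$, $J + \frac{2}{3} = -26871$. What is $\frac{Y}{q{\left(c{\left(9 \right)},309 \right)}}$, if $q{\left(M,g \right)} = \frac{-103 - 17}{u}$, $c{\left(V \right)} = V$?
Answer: $\frac{146485758496}{45} \approx 3.2552 \cdot 10^{9}$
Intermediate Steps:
$J = - \frac{80615}{3}$ ($J = - \frac{2}{3} - 26871 = - \frac{80615}{3} \approx -26872.0$)
$q{\left(M,g \right)} = \frac{60}{77}$ ($q{\left(M,g \right)} = \frac{-103 - 17}{-154} = \left(-120\right) \left(- \frac{1}{154}\right) = \frac{60}{77}$)
$Y = \frac{7609649792}{3}$ ($Y = \left(-33707 - \frac{80615}{3}\right) \left(-43316 + \left(95 - 57\right)^{2}\right) = - \frac{181736 \left(-43316 + 38^{2}\right)}{3} = - \frac{181736 \left(-43316 + 1444\right)}{3} = \left(- \frac{181736}{3}\right) \left(-41872\right) = \frac{7609649792}{3} \approx 2.5366 \cdot 10^{9}$)
$\frac{Y}{q{\left(c{\left(9 \right)},309 \right)}} = \frac{7609649792}{3 \cdot \frac{60}{77}} = \frac{7609649792}{3} \cdot \frac{77}{60} = \frac{146485758496}{45}$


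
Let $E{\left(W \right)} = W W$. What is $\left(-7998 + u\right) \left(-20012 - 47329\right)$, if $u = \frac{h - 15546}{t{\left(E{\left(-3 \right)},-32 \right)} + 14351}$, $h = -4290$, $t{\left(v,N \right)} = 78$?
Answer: $\frac{7772698761498}{14429} \approx 5.3869 \cdot 10^{8}$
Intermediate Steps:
$E{\left(W \right)} = W^{2}$
$u = - \frac{19836}{14429}$ ($u = \frac{-4290 - 15546}{78 + 14351} = - \frac{19836}{14429} \approx -1.3747$)
$\left(-7998 + u\right) \left(-20012 - 47329\right) = \left(-7998 - \frac{19836}{14429}\right) \left(-20012 - 47329\right) = \left(- \frac{115422978}{14429}\right) \left(-67341\right) = \frac{7772698761498}{14429}$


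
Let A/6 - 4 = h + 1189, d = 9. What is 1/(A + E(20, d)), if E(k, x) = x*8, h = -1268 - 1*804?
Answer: -1/5202 ≈ -0.00019223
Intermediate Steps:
h = -2072 (h = -1268 - 804 = -2072)
E(k, x) = 8*x
A = -5274 (A = 24 + 6*(-2072 + 1189) = 24 + 6*(-883) = 24 - 5298 = -5274)
1/(A + E(20, d)) = 1/(-5274 + 8*9) = 1/(-5274 + 72) = 1/(-5202) = -1/5202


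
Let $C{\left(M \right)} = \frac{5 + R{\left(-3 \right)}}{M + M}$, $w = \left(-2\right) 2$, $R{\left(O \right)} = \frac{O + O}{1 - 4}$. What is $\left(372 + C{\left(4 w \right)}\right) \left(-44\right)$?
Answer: $- \frac{130867}{8} \approx -16358.0$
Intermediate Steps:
$R{\left(O \right)} = - \frac{2 O}{3}$ ($R{\left(O \right)} = \frac{2 O}{-3} = 2 O \left(- \frac{1}{3}\right) = - \frac{2 O}{3}$)
$w = -4$
$C{\left(M \right)} = \frac{7}{2 M}$ ($C{\left(M \right)} = \frac{5 - -2}{M + M} = \frac{5 + 2}{2 M} = 7 \frac{1}{2 M} = \frac{7}{2 M}$)
$\left(372 + C{\left(4 w \right)}\right) \left(-44\right) = \left(372 + \frac{7}{2 \cdot 4 \left(-4\right)}\right) \left(-44\right) = \left(372 + \frac{7}{2 \left(-16\right)}\right) \left(-44\right) = \left(372 + \frac{7}{2} \left(- \frac{1}{16}\right)\right) \left(-44\right) = \left(372 - \frac{7}{32}\right) \left(-44\right) = \frac{11897}{32} \left(-44\right) = - \frac{130867}{8}$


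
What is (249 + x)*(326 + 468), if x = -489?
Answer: -190560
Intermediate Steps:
(249 + x)*(326 + 468) = (249 - 489)*(326 + 468) = -240*794 = -190560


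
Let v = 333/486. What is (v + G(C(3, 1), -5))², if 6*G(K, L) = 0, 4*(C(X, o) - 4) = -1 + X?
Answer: 1369/2916 ≈ 0.46948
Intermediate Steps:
C(X, o) = 15/4 + X/4 (C(X, o) = 4 + (-1 + X)/4 = 4 + (-¼ + X/4) = 15/4 + X/4)
G(K, L) = 0 (G(K, L) = (⅙)*0 = 0)
v = 37/54 (v = 333*(1/486) = 37/54 ≈ 0.68519)
(v + G(C(3, 1), -5))² = (37/54 + 0)² = (37/54)² = 1369/2916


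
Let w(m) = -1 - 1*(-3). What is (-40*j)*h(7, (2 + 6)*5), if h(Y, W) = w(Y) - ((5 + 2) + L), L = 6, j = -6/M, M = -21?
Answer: 880/7 ≈ 125.71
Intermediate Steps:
w(m) = 2 (w(m) = -1 + 3 = 2)
j = 2/7 (j = -6/(-21) = -6*(-1/21) = 2/7 ≈ 0.28571)
h(Y, W) = -11 (h(Y, W) = 2 - ((5 + 2) + 6) = 2 - (7 + 6) = 2 - 1*13 = 2 - 13 = -11)
(-40*j)*h(7, (2 + 6)*5) = -40*2/7*(-11) = -80/7*(-11) = 880/7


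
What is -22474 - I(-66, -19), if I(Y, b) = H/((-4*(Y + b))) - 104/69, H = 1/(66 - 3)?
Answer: -11071298303/492660 ≈ -22473.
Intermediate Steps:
H = 1/63 ≈ 0.015873
I(Y, b) = -104/69 + 1/(63*(-4*Y - 4*b)) (I(Y, b) = 1/(63*((-4*(Y + b)))) - 104/69 = 1/(63*(-4*Y - 4*b)) - 104*1/69 = 1/(63*(-4*Y - 4*b)) - 104/69 = -104/69 + 1/(63*(-4*Y - 4*b)))
-22474 - I(-66, -19) = -22474 - (-23 - 8736*(-66) - 8736*(-19))/(5796*(-66 - 19)) = -22474 - (-23 + 576576 + 165984)/(5796*(-85)) = -22474 - (-1)*742537/(5796*85) = -22474 - 1*(-742537/492660) = -22474 + 742537/492660 = -11071298303/492660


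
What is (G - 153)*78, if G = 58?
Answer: -7410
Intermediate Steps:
(G - 153)*78 = (58 - 153)*78 = -95*78 = -7410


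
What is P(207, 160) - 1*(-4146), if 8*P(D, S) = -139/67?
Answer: 2222117/536 ≈ 4145.7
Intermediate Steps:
P(D, S) = -139/536 (P(D, S) = (-139/67)/8 = (-139*1/67)/8 = (⅛)*(-139/67) = -139/536)
P(207, 160) - 1*(-4146) = -139/536 - 1*(-4146) = -139/536 + 4146 = 2222117/536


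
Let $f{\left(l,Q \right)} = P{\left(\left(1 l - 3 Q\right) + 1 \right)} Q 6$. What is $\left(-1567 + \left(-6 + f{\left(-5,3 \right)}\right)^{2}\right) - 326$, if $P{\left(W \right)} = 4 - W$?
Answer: $88107$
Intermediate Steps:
$f{\left(l,Q \right)} = 6 Q \left(3 - l + 3 Q\right)$ ($f{\left(l,Q \right)} = \left(4 - \left(\left(1 l - 3 Q\right) + 1\right)\right) Q 6 = \left(4 - \left(\left(l - 3 Q\right) + 1\right)\right) Q 6 = \left(4 - \left(1 + l - 3 Q\right)\right) Q 6 = \left(3 - l + 3 Q\right) Q 6 = Q \left(3 - l + 3 Q\right) 6 = 6 Q \left(3 - l + 3 Q\right)$)
$\left(-1567 + \left(-6 + f{\left(-5,3 \right)}\right)^{2}\right) - 326 = \left(-1567 + \left(-6 + 6 \cdot 3 \left(3 - -5 + 3 \cdot 3\right)\right)^{2}\right) - 326 = \left(-1567 + \left(-6 + 6 \cdot 3 \left(3 + 5 + 9\right)\right)^{2}\right) - 326 = \left(-1567 + \left(-6 + 6 \cdot 3 \cdot 17\right)^{2}\right) - 326 = \left(-1567 + \left(-6 + 306\right)^{2}\right) - 326 = \left(-1567 + 300^{2}\right) - 326 = \left(-1567 + 90000\right) - 326 = 88433 - 326 = 88107$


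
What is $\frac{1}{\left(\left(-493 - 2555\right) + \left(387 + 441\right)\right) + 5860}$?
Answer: $\frac{1}{3640} \approx 0.00027473$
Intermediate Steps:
$\frac{1}{\left(\left(-493 - 2555\right) + \left(387 + 441\right)\right) + 5860} = \frac{1}{\left(-3048 + 828\right) + 5860} = \frac{1}{-2220 + 5860} = \frac{1}{3640}$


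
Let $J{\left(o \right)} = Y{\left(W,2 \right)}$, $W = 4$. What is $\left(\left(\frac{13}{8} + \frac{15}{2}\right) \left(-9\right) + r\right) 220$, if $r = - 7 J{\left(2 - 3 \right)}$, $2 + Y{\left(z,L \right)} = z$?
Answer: $- \frac{42295}{2} \approx -21148.0$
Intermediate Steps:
$Y{\left(z,L \right)} = -2 + z$
$J{\left(o \right)} = 2$ ($J{\left(o \right)} = -2 + 4 = 2$)
$r = -14$ ($r = \left(-7\right) 2 = -14$)
$\left(\left(\frac{13}{8} + \frac{15}{2}\right) \left(-9\right) + r\right) 220 = \left(\left(\frac{13}{8} + \frac{15}{2}\right) \left(-9\right) - 14\right) 220 = \left(\frac{73}{8} \left(-9\right) - 14\right) 220 = \left(- \frac{657}{8} - 14\right) 220 = \left(- \frac{769}{8}\right) 220 = - \frac{42295}{2}$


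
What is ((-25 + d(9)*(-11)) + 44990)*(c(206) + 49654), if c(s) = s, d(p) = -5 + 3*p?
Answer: 2229888780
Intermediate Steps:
((-25 + d(9)*(-11)) + 44990)*(c(206) + 49654) = ((-25 + (-5 + 3*9)*(-11)) + 44990)*(206 + 49654) = ((-25 + (-5 + 27)*(-11)) + 44990)*49860 = ((-25 + 22*(-11)) + 44990)*49860 = ((-25 - 242) + 44990)*49860 = (-267 + 44990)*49860 = 44723*49860 = 2229888780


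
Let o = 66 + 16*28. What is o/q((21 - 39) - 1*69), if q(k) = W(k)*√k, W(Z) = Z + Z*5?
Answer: 257*I*√87/22707 ≈ 0.10557*I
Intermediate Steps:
W(Z) = 6*Z (W(Z) = Z + 5*Z = 6*Z)
q(k) = 6*k^(3/2) (q(k) = (6*k)*√k = 6*k^(3/2))
o = 514 (o = 66 + 448 = 514)
o/q((21 - 39) - 1*69) = 514/((6*((21 - 39) - 1*69)^(3/2))) = 514/((6*(-18 - 69)^(3/2))) = 514/((6*(-87)^(3/2))) = 514/((6*(-87*I*√87))) = 514/((-522*I*√87)) = 514*(I*√87/45414) = 257*I*√87/22707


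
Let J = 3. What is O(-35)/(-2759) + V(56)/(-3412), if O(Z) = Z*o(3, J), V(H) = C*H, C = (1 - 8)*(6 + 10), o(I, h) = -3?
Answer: 4236547/2353427 ≈ 1.8002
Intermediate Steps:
C = -112 (C = -7*16 = -112)
V(H) = -112*H
O(Z) = -3*Z (O(Z) = Z*(-3) = -3*Z)
O(-35)/(-2759) + V(56)/(-3412) = -3*(-35)/(-2759) - 112*56/(-3412) = 105*(-1/2759) - 6272*(-1/3412) = -105/2759 + 1568/853 = 4236547/2353427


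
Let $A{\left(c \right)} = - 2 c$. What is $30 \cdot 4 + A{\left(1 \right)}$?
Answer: $118$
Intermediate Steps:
$30 \cdot 4 + A{\left(1 \right)} = 30 \cdot 4 - 2 = 120 - 2 = 118$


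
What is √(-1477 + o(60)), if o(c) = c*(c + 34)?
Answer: √4163 ≈ 64.521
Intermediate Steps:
o(c) = c*(34 + c)
√(-1477 + o(60)) = √(-1477 + 60*(34 + 60)) = √(-1477 + 60*94) = √(-1477 + 5640) = √4163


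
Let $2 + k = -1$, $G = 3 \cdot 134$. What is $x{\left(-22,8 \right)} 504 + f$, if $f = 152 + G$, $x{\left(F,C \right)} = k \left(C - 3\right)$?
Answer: $-7006$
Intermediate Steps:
$G = 402$
$k = -3$ ($k = -2 - 1 = -3$)
$x{\left(F,C \right)} = 9 - 3 C$ ($x{\left(F,C \right)} = - 3 \left(C - 3\right) = - 3 \left(-3 + C\right) = 9 - 3 C$)
$f = 554$ ($f = 152 + 402 = 554$)
$x{\left(-22,8 \right)} 504 + f = \left(9 - 24\right) 504 + 554 = \left(-15\right) 504 + 554 = -7560 + 554 = -7006$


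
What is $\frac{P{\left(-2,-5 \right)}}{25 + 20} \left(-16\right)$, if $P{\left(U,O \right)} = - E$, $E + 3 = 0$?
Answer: $- \frac{16}{15} \approx -1.0667$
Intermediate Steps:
$E = -3$ ($E = -3 + 0 = -3$)
$P{\left(U,O \right)} = 3$ ($P{\left(U,O \right)} = \left(-1\right) \left(-3\right) = 3$)
$\frac{P{\left(-2,-5 \right)}}{25 + 20} \left(-16\right) = \frac{3}{25 + 20} \left(-16\right) = \frac{3}{45} \left(-16\right) = 3 \cdot \frac{1}{45} \left(-16\right) = \frac{1}{15} \left(-16\right) = - \frac{16}{15}$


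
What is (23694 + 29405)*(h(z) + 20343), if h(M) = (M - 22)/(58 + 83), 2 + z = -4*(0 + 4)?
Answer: 152305082977/141 ≈ 1.0802e+9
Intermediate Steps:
z = -18 (z = -2 - 4*(0 + 4) = -2 - 4*4 = -2 - 16 = -18)
h(M) = -22/141 + M/141 (h(M) = (-22 + M)/141 = (-22 + M)*(1/141) = -22/141 + M/141)
(23694 + 29405)*(h(z) + 20343) = (23694 + 29405)*((-22/141 + (1/141)*(-18)) + 20343) = 53099*((-22/141 - 6/47) + 20343) = 53099*(-40/141 + 20343) = 53099*(2868323/141) = 152305082977/141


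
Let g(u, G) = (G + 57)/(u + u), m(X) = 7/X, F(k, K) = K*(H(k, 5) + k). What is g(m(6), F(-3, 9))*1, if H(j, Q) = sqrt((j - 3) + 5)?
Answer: 90/7 + 27*I/7 ≈ 12.857 + 3.8571*I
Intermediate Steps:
H(j, Q) = sqrt(2 + j) (H(j, Q) = sqrt((-3 + j) + 5) = sqrt(2 + j))
F(k, K) = K*(k + sqrt(2 + k)) (F(k, K) = K*(sqrt(2 + k) + k) = K*(k + sqrt(2 + k)))
g(u, G) = (57 + G)/(2*u) (g(u, G) = (57 + G)/((2*u)) = (57 + G)*(1/(2*u)) = (57 + G)/(2*u))
g(m(6), F(-3, 9))*1 = ((57 + 9*(-3 + sqrt(2 - 3)))/(2*((7/6))))*1 = ((57 + 9*(-3 + sqrt(-1)))/(2*((7*(1/6)))))*1 = ((57 + 9*(-3 + I))/(2*(7/6)))*1 = ((1/2)*(6/7)*(57 + (-27 + 9*I)))*1 = ((1/2)*(6/7)*(30 + 9*I))*1 = (90/7 + 27*I/7)*1 = 90/7 + 27*I/7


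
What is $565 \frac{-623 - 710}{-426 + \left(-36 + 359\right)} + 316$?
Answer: $\frac{785693}{103} \approx 7628.1$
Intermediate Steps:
$565 \frac{-623 - 710}{-426 + \left(-36 + 359\right)} + 316 = 565 \left(- \frac{1333}{-426 + 323}\right) + 316 = 565 \left(- \frac{1333}{-103}\right) + 316 = 565 \left(\left(-1333\right) \left(- \frac{1}{103}\right)\right) + 316 = 565 \cdot \frac{1333}{103} + 316 = \frac{753145}{103} + 316 = \frac{785693}{103}$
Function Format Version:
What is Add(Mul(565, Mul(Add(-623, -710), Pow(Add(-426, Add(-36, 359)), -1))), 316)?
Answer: Rational(785693, 103) ≈ 7628.1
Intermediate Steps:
Add(Mul(565, Mul(Add(-623, -710), Pow(Add(-426, Add(-36, 359)), -1))), 316) = Add(Mul(565, Mul(-1333, Pow(Add(-426, 323), -1))), 316) = Add(Mul(565, Mul(-1333, Pow(-103, -1))), 316) = Add(Mul(565, Mul(-1333, Rational(-1, 103))), 316) = Add(Mul(565, Rational(1333, 103)), 316) = Add(Rational(753145, 103), 316) = Rational(785693, 103)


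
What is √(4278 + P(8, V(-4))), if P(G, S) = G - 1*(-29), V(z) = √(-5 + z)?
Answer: √4315 ≈ 65.689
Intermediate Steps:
P(G, S) = 29 + G (P(G, S) = G + 29 = 29 + G)
√(4278 + P(8, V(-4))) = √(4278 + (29 + 8)) = √(4278 + 37) = √4315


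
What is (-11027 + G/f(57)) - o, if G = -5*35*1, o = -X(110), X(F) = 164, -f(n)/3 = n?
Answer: -1857398/171 ≈ -10862.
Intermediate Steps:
f(n) = -3*n
o = -164 (o = -1*164 = -164)
G = -175 (G = -175*1 = -175)
(-11027 + G/f(57)) - o = (-11027 - 175/((-3*57))) - 1*(-164) = (-11027 - 175/(-171)) + 164 = (-11027 - 175*(-1/171)) + 164 = (-11027 + 175/171) + 164 = -1885442/171 + 164 = -1857398/171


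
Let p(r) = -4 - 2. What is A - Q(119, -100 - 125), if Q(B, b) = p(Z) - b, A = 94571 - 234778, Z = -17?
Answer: -140426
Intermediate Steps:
p(r) = -6
A = -140207
Q(B, b) = -6 - b
A - Q(119, -100 - 125) = -140207 - (-6 - (-100 - 125)) = -140207 - (-6 - 1*(-225)) = -140207 - (-6 + 225) = -140207 - 1*219 = -140207 - 219 = -140426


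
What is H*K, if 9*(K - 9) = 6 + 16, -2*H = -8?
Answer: 412/9 ≈ 45.778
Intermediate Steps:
H = 4 (H = -½*(-8) = 4)
K = 103/9 (K = 9 + (6 + 16)/9 = 9 + (⅑)*22 = 9 + 22/9 = 103/9 ≈ 11.444)
H*K = 4*(103/9) = 412/9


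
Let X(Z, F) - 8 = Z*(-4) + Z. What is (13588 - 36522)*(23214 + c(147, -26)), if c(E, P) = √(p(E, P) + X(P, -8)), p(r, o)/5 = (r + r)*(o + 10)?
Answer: -532389876 - 22934*I*√23434 ≈ -5.3239e+8 - 3.5108e+6*I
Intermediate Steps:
X(Z, F) = 8 - 3*Z (X(Z, F) = 8 + (Z*(-4) + Z) = 8 + (-4*Z + Z) = 8 - 3*Z)
p(r, o) = 10*r*(10 + o) (p(r, o) = 5*((r + r)*(o + 10)) = 5*((2*r)*(10 + o)) = 5*(2*r*(10 + o)) = 10*r*(10 + o))
c(E, P) = √(8 - 3*P + 10*E*(10 + P)) (c(E, P) = √(10*E*(10 + P) + (8 - 3*P)) = √(8 - 3*P + 10*E*(10 + P)))
(13588 - 36522)*(23214 + c(147, -26)) = (13588 - 36522)*(23214 + √(8 - 3*(-26) + 10*147*(10 - 26))) = -22934*(23214 + √(8 + 78 + 10*147*(-16))) = -22934*(23214 + √(8 + 78 - 23520)) = -22934*(23214 + √(-23434)) = -22934*(23214 + I*√23434) = -532389876 - 22934*I*√23434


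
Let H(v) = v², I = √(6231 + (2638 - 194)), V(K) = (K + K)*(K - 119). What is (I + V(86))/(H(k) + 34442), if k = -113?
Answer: -1892/15737 + 5*√347/47211 ≈ -0.11825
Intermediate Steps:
V(K) = 2*K*(-119 + K) (V(K) = (2*K)*(-119 + K) = 2*K*(-119 + K))
I = 5*√347 (I = √(6231 + 2444) = √8675 = 5*√347 ≈ 93.140)
(I + V(86))/(H(k) + 34442) = (5*√347 + 2*86*(-119 + 86))/((-113)² + 34442) = (5*√347 + 2*86*(-33))/(12769 + 34442) = (5*√347 - 5676)/47211 = (-5676 + 5*√347)*(1/47211) = -1892/15737 + 5*√347/47211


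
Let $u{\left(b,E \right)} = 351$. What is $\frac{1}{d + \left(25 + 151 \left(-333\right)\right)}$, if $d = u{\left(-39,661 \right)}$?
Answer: $- \frac{1}{49907} \approx -2.0037 \cdot 10^{-5}$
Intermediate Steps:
$d = 351$
$\frac{1}{d + \left(25 + 151 \left(-333\right)\right)} = \frac{1}{351 + \left(25 + 151 \left(-333\right)\right)} = \frac{1}{351 + \left(25 - 50283\right)} = \frac{1}{351 - 50258} = \frac{1}{-49907} = - \frac{1}{49907}$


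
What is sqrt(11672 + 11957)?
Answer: sqrt(23629) ≈ 153.72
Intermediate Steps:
sqrt(11672 + 11957) = sqrt(23629)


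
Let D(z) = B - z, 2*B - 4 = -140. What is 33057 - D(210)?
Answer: 33335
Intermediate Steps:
B = -68 (B = 2 + (½)*(-140) = 2 - 70 = -68)
D(z) = -68 - z
33057 - D(210) = 33057 - (-68 - 1*210) = 33057 - (-68 - 210) = 33057 - 1*(-278) = 33057 + 278 = 33335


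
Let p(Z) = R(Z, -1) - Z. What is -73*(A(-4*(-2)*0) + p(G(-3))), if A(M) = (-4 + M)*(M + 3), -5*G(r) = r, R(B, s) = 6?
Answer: 2409/5 ≈ 481.80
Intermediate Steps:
G(r) = -r/5
p(Z) = 6 - Z
A(M) = (-4 + M)*(3 + M)
-73*(A(-4*(-2)*0) + p(G(-3))) = -73*((-12 + (-4*(-2)*0)² - (-4*(-2))*0) + (6 - (-1)*(-3)/5)) = -73*((-12 + (8*0)² - 8*0) + (6 - 1*⅗)) = -73*((-12 + 0² - 1*0) + (6 - ⅗)) = -73*((-12 + 0 + 0) + 27/5) = -73*(-12 + 27/5) = -73*(-33/5) = 2409/5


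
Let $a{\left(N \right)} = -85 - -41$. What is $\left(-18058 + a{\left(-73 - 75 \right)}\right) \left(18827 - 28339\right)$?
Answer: $172186224$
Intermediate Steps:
$a{\left(N \right)} = -44$ ($a{\left(N \right)} = -85 + 41 = -44$)
$\left(-18058 + a{\left(-73 - 75 \right)}\right) \left(18827 - 28339\right) = \left(-18058 - 44\right) \left(18827 - 28339\right) = \left(-18102\right) \left(-9512\right) = 172186224$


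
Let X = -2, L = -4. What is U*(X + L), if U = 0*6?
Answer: 0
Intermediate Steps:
U = 0
U*(X + L) = 0*(-2 - 4) = 0*(-6) = 0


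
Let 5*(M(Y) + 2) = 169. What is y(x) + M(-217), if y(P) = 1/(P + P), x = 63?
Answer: 20039/630 ≈ 31.808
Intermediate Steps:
M(Y) = 159/5 (M(Y) = -2 + (⅕)*169 = -2 + 169/5 = 159/5)
y(P) = 1/(2*P)
y(x) + M(-217) = (½)/63 + 159/5 = (½)*(1/63) + 159/5 = 1/126 + 159/5 = 20039/630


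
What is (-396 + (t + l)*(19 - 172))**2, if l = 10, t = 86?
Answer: 227527056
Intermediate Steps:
(-396 + (t + l)*(19 - 172))**2 = (-396 + (86 + 10)*(19 - 172))**2 = (-396 + 96*(-153))**2 = (-396 - 14688)**2 = (-15084)**2 = 227527056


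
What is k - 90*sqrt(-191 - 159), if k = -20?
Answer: -20 - 450*I*sqrt(14) ≈ -20.0 - 1683.7*I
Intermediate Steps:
k - 90*sqrt(-191 - 159) = -20 - 90*sqrt(-191 - 159) = -20 - 450*I*sqrt(14)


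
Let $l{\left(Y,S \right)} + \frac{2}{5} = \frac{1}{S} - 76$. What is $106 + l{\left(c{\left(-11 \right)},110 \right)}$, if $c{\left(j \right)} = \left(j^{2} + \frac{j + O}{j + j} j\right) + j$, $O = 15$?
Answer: $\frac{3257}{110} \approx 29.609$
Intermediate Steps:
$c{\left(j \right)} = \frac{15}{2} + j^{2} + \frac{3 j}{2}$ ($c{\left(j \right)} = \left(j^{2} + \frac{j + 15}{j + j} j\right) + j = \left(j^{2} + \frac{15 + j}{2 j} j\right) + j = \left(j^{2} + \left(\frac{15}{2} + \frac{j}{2}\right)\right) + j = \left(\frac{15}{2} + j^{2} + \frac{j}{2}\right) + j = \frac{15}{2} + j^{2} + \frac{3 j}{2}$)
$l{\left(Y,S \right)} = - \frac{382}{5} + \frac{1}{S}$ ($l{\left(Y,S \right)} = - \frac{2}{5} - \left(76 - \frac{1}{S}\right) = - \frac{382}{5} + \frac{1}{S}$)
$106 + l{\left(c{\left(-11 \right)},110 \right)} = 106 - \left(\frac{382}{5} - \frac{1}{110}\right) = 106 + \left(- \frac{382}{5} + \frac{1}{110}\right) = 106 - \frac{8403}{110} = \frac{3257}{110}$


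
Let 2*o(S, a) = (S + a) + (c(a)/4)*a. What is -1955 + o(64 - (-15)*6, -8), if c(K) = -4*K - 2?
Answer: -1912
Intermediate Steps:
c(K) = -2 - 4*K
o(S, a) = S/2 + a/2 + a*(-½ - a)/2 (o(S, a) = ((S + a) + ((-2 - 4*a)/4)*a)/2 = ((S + a) + ((-2 - 4*a)*(¼))*a)/2 = ((S + a) + (-½ - a)*a)/2 = ((S + a) + a*(-½ - a))/2 = (S + a + a*(-½ - a))/2 = S/2 + a/2 + a*(-½ - a)/2)
-1955 + o(64 - (-15)*6, -8) = -1955 + ((64 - (-15)*6)/2 - ½*(-8)² + (¼)*(-8)) = -1955 + ((64 - 1*(-90))/2 - ½*64 - 2) = -1955 + ((64 + 90)/2 - 32 - 2) = -1955 + ((½)*154 - 32 - 2) = -1955 + (77 - 32 - 2) = -1955 + 43 = -1912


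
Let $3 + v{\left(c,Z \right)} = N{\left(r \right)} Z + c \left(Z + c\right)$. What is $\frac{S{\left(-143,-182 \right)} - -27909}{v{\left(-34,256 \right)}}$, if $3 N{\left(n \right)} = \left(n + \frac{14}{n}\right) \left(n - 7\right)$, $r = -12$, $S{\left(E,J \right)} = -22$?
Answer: $\frac{250983}{124169} \approx 2.0213$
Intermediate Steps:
$N{\left(n \right)} = \frac{\left(-7 + n\right) \left(n + \frac{14}{n}\right)}{3}$ ($N{\left(n \right)} = \frac{\left(n + \frac{14}{n}\right) \left(n - 7\right)}{3} = \frac{\left(n + \frac{14}{n}\right) \left(-7 + n\right)}{3} = \frac{\left(-7 + n\right) \left(n + \frac{14}{n}\right)}{3}$)
$v{\left(c,Z \right)} = -3 + \frac{1501 Z}{18} + c \left(Z + c\right)$ ($v{\left(c,Z \right)} = -3 + \left(\frac{-98 - 12 \left(14 + \left(-12\right)^{2} - -84\right)}{3 \left(-12\right)} Z + c \left(Z + c\right)\right) = -3 + \left(\frac{1}{3} \left(- \frac{1}{12}\right) \left(-98 - 12 \left(14 + 144 + 84\right)\right) Z + c \left(Z + c\right)\right) = -3 + \left(\frac{1}{3} \left(- \frac{1}{12}\right) \left(-98 - 2904\right) Z + c \left(Z + c\right)\right) = -3 + \left(\frac{1}{3} \left(- \frac{1}{12}\right) \left(-3002\right) Z + c \left(Z + c\right)\right) = -3 + \left(\frac{1501 Z}{18} + c \left(Z + c\right)\right) = -3 + \frac{1501 Z}{18} + c \left(Z + c\right)$)
$\frac{S{\left(-143,-182 \right)} - -27909}{v{\left(-34,256 \right)}} = \frac{-22 - -27909}{-3 + \left(-34\right)^{2} + \frac{1501}{18} \cdot 256 + 256 \left(-34\right)} = \frac{-22 + 27909}{-3 + 1156 + \frac{192128}{9} - 8704} = \frac{27887}{\frac{124169}{9}} = 27887 \cdot \frac{9}{124169} = \frac{250983}{124169}$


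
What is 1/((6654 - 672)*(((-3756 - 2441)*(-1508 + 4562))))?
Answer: -1/113213166516 ≈ -8.8329e-12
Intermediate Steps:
1/((6654 - 672)*(((-3756 - 2441)*(-1508 + 4562)))) = 1/(5982*((-6197*3054))) = (1/5982)/(-18925638) = (1/5982)*(-1/18925638) = -1/113213166516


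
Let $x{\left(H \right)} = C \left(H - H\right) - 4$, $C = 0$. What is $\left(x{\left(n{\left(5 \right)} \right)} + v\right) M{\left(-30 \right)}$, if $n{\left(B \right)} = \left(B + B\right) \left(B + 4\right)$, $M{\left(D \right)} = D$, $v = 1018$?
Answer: $-30420$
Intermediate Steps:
$n{\left(B \right)} = 2 B \left(4 + B\right)$
$x{\left(H \right)} = -4$ ($x{\left(H \right)} = 0 \left(H - H\right) - 4 = 0 \cdot 0 - 4 = 0 - 4 = -4$)
$\left(x{\left(n{\left(5 \right)} \right)} + v\right) M{\left(-30 \right)} = \left(-4 + 1018\right) \left(-30\right) = 1014 \left(-30\right) = -30420$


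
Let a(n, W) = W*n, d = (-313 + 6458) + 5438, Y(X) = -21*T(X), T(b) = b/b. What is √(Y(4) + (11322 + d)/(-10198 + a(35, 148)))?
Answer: I*√643724094/5018 ≈ 5.0561*I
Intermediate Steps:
T(b) = 1
Y(X) = -21 (Y(X) = -21*1 = -21)
d = 11583 (d = 6145 + 5438 = 11583)
√(Y(4) + (11322 + d)/(-10198 + a(35, 148))) = √(-21 + (11322 + 11583)/(-10198 + 148*35)) = √(-21 + 22905/(-10198 + 5180)) = √(-21 + 22905/(-5018)) = √(-21 + 22905*(-1/5018)) = √(-21 - 22905/5018) = √(-128283/5018) = I*√643724094/5018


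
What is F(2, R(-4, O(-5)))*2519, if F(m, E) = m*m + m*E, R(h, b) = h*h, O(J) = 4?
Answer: 90684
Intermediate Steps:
R(h, b) = h²
F(m, E) = m² + E*m
F(2, R(-4, O(-5)))*2519 = (2*((-4)² + 2))*2519 = (2*(16 + 2))*2519 = (2*18)*2519 = 36*2519 = 90684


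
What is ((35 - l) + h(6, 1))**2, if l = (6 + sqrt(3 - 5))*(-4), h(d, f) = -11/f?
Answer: 2272 + 384*I*sqrt(2) ≈ 2272.0 + 543.06*I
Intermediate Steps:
l = -24 - 4*I*sqrt(2) (l = (6 + sqrt(-2))*(-4) = (6 + I*sqrt(2))*(-4) = -24 - 4*I*sqrt(2) ≈ -24.0 - 5.6569*I)
((35 - l) + h(6, 1))**2 = ((35 - (-24 - 4*I*sqrt(2))) - 11/1)**2 = ((35 + (24 + 4*I*sqrt(2))) - 11*1)**2 = ((59 + 4*I*sqrt(2)) - 11)**2 = (48 + 4*I*sqrt(2))**2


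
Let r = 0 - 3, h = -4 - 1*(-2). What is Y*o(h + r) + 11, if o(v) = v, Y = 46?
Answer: -219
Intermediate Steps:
h = -2 (h = -4 + 2 = -2)
r = -3
Y*o(h + r) + 11 = 46*(-2 - 3) + 11 = 46*(-5) + 11 = -230 + 11 = -219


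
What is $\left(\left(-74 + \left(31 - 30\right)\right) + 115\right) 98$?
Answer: $4116$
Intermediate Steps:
$\left(\left(-74 + \left(31 - 30\right)\right) + 115\right) 98 = \left(\left(-74 + 1\right) + 115\right) 98 = \left(-73 + 115\right) 98 = 42 \cdot 98 = 4116$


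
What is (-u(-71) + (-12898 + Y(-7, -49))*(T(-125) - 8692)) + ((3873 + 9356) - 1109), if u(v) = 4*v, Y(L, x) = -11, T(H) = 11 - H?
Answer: 110461808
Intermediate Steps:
(-u(-71) + (-12898 + Y(-7, -49))*(T(-125) - 8692)) + ((3873 + 9356) - 1109) = (-4*(-71) + (-12898 - 11)*((11 - 1*(-125)) - 8692)) + ((3873 + 9356) - 1109) = (-1*(-284) - 12909*((11 + 125) - 8692)) + (13229 - 1109) = (284 - 12909*(136 - 8692)) + 12120 = (284 - 12909*(-8556)) + 12120 = (284 + 110449404) + 12120 = 110449688 + 12120 = 110461808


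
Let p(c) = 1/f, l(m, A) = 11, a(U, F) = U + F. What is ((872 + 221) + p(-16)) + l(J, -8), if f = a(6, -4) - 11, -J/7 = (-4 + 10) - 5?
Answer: 9935/9 ≈ 1103.9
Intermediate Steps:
a(U, F) = F + U
J = -7 (J = -7*((-4 + 10) - 5) = -7*(6 - 5) = -7*1 = -7)
f = -9 (f = (-4 + 6) - 11 = 2 - 11 = -9)
p(c) = -⅑ (p(c) = 1/(-9) = -⅑)
((872 + 221) + p(-16)) + l(J, -8) = ((872 + 221) - ⅑) + 11 = (1093 - ⅑) + 11 = 9836/9 + 11 = 9935/9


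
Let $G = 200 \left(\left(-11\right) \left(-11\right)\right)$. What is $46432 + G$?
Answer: $70632$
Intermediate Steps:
$G = 24200$ ($G = 200 \cdot 121 = 24200$)
$46432 + G = 46432 + 24200 = 70632$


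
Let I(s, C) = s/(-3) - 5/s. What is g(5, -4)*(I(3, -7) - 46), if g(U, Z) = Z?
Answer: 584/3 ≈ 194.67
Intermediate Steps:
I(s, C) = -5/s - s/3 (I(s, C) = s*(-1/3) - 5/s = -s/3 - 5/s = -5/s - s/3)
g(5, -4)*(I(3, -7) - 46) = -4*((-5/3 - 1/3*3) - 46) = -4*((-5*1/3 - 1) - 46) = -4*((-5/3 - 1) - 46) = -4*(-8/3 - 46) = -4*(-146/3) = 584/3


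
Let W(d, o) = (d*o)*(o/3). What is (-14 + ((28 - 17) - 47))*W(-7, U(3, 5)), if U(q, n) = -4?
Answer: 5600/3 ≈ 1866.7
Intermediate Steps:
W(d, o) = d*o²/3 (W(d, o) = (d*o)*(o*(⅓)) = (d*o)*(o/3) = d*o²/3)
(-14 + ((28 - 17) - 47))*W(-7, U(3, 5)) = (-14 + ((28 - 17) - 47))*((⅓)*(-7)*(-4)²) = (-14 + (11 - 47))*((⅓)*(-7)*16) = (-14 - 36)*(-112/3) = -50*(-112/3) = 5600/3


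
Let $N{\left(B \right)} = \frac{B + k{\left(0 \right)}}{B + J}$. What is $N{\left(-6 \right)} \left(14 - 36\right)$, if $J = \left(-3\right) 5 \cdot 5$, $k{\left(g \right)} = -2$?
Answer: $- \frac{176}{81} \approx -2.1728$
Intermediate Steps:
$J = -75$ ($J = \left(-15\right) 5 = -75$)
$N{\left(B \right)} = \frac{-2 + B}{-75 + B}$ ($N{\left(B \right)} = \frac{B - 2}{B - 75} = \frac{-2 + B}{-75 + B}$)
$N{\left(-6 \right)} \left(14 - 36\right) = \frac{-2 - 6}{-75 - 6} \left(14 - 36\right) = \frac{1}{-81} \left(-8\right) \left(-22\right) = \left(- \frac{1}{81}\right) \left(-8\right) \left(-22\right) = \frac{8}{81} \left(-22\right) = - \frac{176}{81}$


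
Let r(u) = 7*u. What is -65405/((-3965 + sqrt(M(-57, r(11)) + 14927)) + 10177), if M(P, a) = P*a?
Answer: -203147930/19289203 + 65405*sqrt(10538)/38578406 ≈ -10.358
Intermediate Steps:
-65405/((-3965 + sqrt(M(-57, r(11)) + 14927)) + 10177) = -65405/((-3965 + sqrt(-399*11 + 14927)) + 10177) = -65405/((-3965 + sqrt(-57*77 + 14927)) + 10177) = -65405/((-3965 + sqrt(-4389 + 14927)) + 10177) = -65405/((-3965 + sqrt(10538)) + 10177) = -65405/(6212 + sqrt(10538))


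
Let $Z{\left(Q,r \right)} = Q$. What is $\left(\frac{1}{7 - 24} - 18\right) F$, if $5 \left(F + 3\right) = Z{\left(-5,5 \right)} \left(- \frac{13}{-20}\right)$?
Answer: $\frac{22411}{340} \approx 65.915$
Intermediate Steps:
$F = - \frac{73}{20}$ ($F = -3 + \frac{\left(-5\right) \left(- \frac{13}{-20}\right)}{5} = -3 + \frac{\left(-5\right) \left(\left(-13\right) \left(- \frac{1}{20}\right)\right)}{5} = -3 + \frac{\left(-5\right) \frac{13}{20}}{5} = -3 + \frac{1}{5} \left(- \frac{13}{4}\right) = -3 - \frac{13}{20} = - \frac{73}{20} \approx -3.65$)
$\left(\frac{1}{7 - 24} - 18\right) F = \left(\frac{1}{7 - 24} - 18\right) \left(- \frac{73}{20}\right) = \left(\frac{1}{-17} - 18\right) \left(- \frac{73}{20}\right) = \left(- \frac{1}{17} - 18\right) \left(- \frac{73}{20}\right) = \left(- \frac{307}{17}\right) \left(- \frac{73}{20}\right) = \frac{22411}{340}$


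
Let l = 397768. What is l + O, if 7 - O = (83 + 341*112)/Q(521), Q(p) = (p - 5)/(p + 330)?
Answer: 172679875/516 ≈ 3.3465e+5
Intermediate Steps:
Q(p) = (-5 + p)/(330 + p)
O = -32568413/516 (O = 7 - (83 + 341*112)/((-5 + 521)/(330 + 521)) = 7 - (83 + 38192)/(516/851) = 7 - 38275/((1/851)*516) = 7 - 38275/516/851 = 7 - 38275*851/516 = 7 - 1*32572025/516 = 7 - 32572025/516 = -32568413/516 ≈ -63117.)
l + O = 397768 - 32568413/516 = 172679875/516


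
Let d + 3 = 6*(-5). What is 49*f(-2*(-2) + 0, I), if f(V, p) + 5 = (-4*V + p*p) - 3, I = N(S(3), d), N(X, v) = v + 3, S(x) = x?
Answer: 42924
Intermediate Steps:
d = -33 (d = -3 + 6*(-5) = -3 - 30 = -33)
N(X, v) = 3 + v
I = -30 (I = 3 - 33 = -30)
f(V, p) = -8 + p² - 4*V (f(V, p) = -5 + ((-4*V + p*p) - 3) = -5 + ((-4*V + p²) - 3) = -5 + ((p² - 4*V) - 3) = -5 + (-3 + p² - 4*V) = -8 + p² - 4*V)
49*f(-2*(-2) + 0, I) = 49*(-8 + (-30)² - 4*(-2*(-2) + 0)) = 49*(-8 + 900 - 4*(4 + 0)) = 49*(-8 + 900 - 4*4) = 49*(-8 + 900 - 16) = 49*876 = 42924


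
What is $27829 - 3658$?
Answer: $24171$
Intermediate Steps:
$27829 - 3658 = 24171$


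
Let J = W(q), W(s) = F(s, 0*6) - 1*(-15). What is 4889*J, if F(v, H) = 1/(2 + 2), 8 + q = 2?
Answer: 298229/4 ≈ 74557.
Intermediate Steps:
q = -6 (q = -8 + 2 = -6)
F(v, H) = ¼ (F(v, H) = 1/4 = ¼)
W(s) = 61/4 (W(s) = ¼ - 1*(-15) = ¼ + 15 = 61/4)
J = 61/4 ≈ 15.250
4889*J = 4889*(61/4) = 298229/4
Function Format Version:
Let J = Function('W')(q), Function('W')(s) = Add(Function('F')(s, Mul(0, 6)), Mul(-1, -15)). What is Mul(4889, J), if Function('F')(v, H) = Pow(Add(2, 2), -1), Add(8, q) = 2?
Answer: Rational(298229, 4) ≈ 74557.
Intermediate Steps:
q = -6 (q = Add(-8, 2) = -6)
Function('F')(v, H) = Rational(1, 4) (Function('F')(v, H) = Pow(4, -1) = Rational(1, 4))
Function('W')(s) = Rational(61, 4) (Function('W')(s) = Add(Rational(1, 4), Mul(-1, -15)) = Add(Rational(1, 4), 15) = Rational(61, 4))
J = Rational(61, 4) ≈ 15.250
Mul(4889, J) = Mul(4889, Rational(61, 4)) = Rational(298229, 4)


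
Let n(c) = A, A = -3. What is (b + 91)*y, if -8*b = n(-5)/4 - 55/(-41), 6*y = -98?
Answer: -1948485/1312 ≈ -1485.1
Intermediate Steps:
y = -49/3 (y = (⅙)*(-98) = -49/3 ≈ -16.333)
n(c) = -3
b = -97/1312 (b = -(-3/4 - 55/(-41))/8 = -(-3*¼ - 55*(-1/41))/8 = -(-¾ + 55/41)/8 = -⅛*97/164 = -97/1312 ≈ -0.073933)
(b + 91)*y = (-97/1312 + 91)*(-49/3) = (119295/1312)*(-49/3) = -1948485/1312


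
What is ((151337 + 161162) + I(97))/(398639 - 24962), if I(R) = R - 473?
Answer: 104041/124559 ≈ 0.83527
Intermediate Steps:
I(R) = -473 + R
((151337 + 161162) + I(97))/(398639 - 24962) = ((151337 + 161162) + (-473 + 97))/(398639 - 24962) = (312499 - 376)/373677 = 312123*(1/373677) = 104041/124559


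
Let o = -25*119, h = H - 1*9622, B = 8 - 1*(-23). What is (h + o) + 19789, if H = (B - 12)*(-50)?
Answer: 6242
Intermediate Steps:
B = 31 (B = 8 + 23 = 31)
H = -950 (H = (31 - 12)*(-50) = 19*(-50) = -950)
h = -10572 (h = -950 - 1*9622 = -950 - 9622 = -10572)
o = -2975
(h + o) + 19789 = (-10572 - 2975) + 19789 = -13547 + 19789 = 6242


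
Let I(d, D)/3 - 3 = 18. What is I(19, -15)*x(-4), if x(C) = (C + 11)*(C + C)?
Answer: -3528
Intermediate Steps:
I(d, D) = 63 (I(d, D) = 9 + 3*18 = 9 + 54 = 63)
x(C) = 2*C*(11 + C) (x(C) = (11 + C)*(2*C) = 2*C*(11 + C))
I(19, -15)*x(-4) = 63*(2*(-4)*(11 - 4)) = 63*(2*(-4)*7) = 63*(-56) = -3528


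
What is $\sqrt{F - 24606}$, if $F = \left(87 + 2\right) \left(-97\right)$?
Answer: $i \sqrt{33239} \approx 182.32 i$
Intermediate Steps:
$F = -8633$ ($F = 89 \left(-97\right) = -8633$)
$\sqrt{F - 24606} = \sqrt{-8633 - 24606} = \sqrt{-33239} = i \sqrt{33239}$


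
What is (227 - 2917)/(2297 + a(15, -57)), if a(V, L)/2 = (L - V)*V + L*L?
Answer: -538/1327 ≈ -0.40543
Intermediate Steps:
a(V, L) = 2*L**2 + 2*V*(L - V) (a(V, L) = 2*((L - V)*V + L*L) = 2*(V*(L - V) + L**2) = 2*(L**2 + V*(L - V)) = 2*L**2 + 2*V*(L - V))
(227 - 2917)/(2297 + a(15, -57)) = (227 - 2917)/(2297 + (-2*15**2 + 2*(-57)**2 + 2*(-57)*15)) = -2690/(2297 + (-2*225 + 2*3249 - 1710)) = -2690/(2297 + (-450 + 6498 - 1710)) = -2690/(2297 + 4338) = -2690/6635 = -2690*1/6635 = -538/1327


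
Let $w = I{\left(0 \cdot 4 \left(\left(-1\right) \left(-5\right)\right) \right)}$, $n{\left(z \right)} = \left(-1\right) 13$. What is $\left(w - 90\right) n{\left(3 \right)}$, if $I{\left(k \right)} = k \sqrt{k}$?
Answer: $1170$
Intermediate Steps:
$n{\left(z \right)} = -13$
$I{\left(k \right)} = k^{\frac{3}{2}}$
$w = 0$ ($w = \left(0 \cdot 4 \left(\left(-1\right) \left(-5\right)\right)\right)^{\frac{3}{2}} = \left(0 \cdot 5\right)^{\frac{3}{2}} = 0^{\frac{3}{2}} = 0$)
$\left(w - 90\right) n{\left(3 \right)} = \left(0 - 90\right) \left(-13\right) = \left(-90\right) \left(-13\right) = 1170$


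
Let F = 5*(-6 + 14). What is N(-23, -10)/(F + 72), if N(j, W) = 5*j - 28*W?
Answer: 165/112 ≈ 1.4732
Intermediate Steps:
N(j, W) = -28*W + 5*j
F = 40 (F = 5*8 = 40)
N(-23, -10)/(F + 72) = (-28*(-10) + 5*(-23))/(40 + 72) = (280 - 115)/112 = (1/112)*165 = 165/112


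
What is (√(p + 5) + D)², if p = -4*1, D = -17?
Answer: 256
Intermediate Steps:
p = -4
(√(p + 5) + D)² = (√(-4 + 5) - 17)² = (√1 - 17)² = (1 - 17)² = (-16)² = 256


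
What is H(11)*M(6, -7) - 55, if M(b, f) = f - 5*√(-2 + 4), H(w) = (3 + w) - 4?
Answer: -125 - 50*√2 ≈ -195.71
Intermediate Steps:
H(w) = -1 + w
M(b, f) = f - 5*√2
H(11)*M(6, -7) - 55 = (-1 + 11)*(-7 - 5*√2) - 55 = 10*(-7 - 5*√2) - 55 = (-70 - 50*√2) - 55 = -125 - 50*√2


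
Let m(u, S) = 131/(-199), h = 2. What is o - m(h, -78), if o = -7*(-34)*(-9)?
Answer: -426127/199 ≈ -2141.3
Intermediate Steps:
m(u, S) = -131/199 (m(u, S) = 131*(-1/199) = -131/199)
o = -2142 (o = 238*(-9) = -2142)
o - m(h, -78) = -2142 - 1*(-131/199) = -2142 + 131/199 = -426127/199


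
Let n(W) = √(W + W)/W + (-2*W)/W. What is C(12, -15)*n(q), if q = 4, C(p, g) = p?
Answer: -24 + 6*√2 ≈ -15.515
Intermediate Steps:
n(W) = -2 + √2/√W (n(W) = √(2*W)/W - 2 = (√2*√W)/W - 2 = √2/√W - 2 = -2 + √2/√W)
C(12, -15)*n(q) = 12*(-2 + √2/√4) = 12*(-2 + √2*(½)) = 12*(-2 + √2/2) = -24 + 6*√2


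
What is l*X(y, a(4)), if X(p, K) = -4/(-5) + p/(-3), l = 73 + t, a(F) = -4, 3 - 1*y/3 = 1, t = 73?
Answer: -876/5 ≈ -175.20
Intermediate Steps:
y = 6 (y = 9 - 3*1 = 9 - 3 = 6)
l = 146 (l = 73 + 73 = 146)
X(p, K) = ⅘ - p/3 (X(p, K) = -4*(-⅕) + p*(-⅓) = ⅘ - p/3)
l*X(y, a(4)) = 146*(⅘ - ⅓*6) = 146*(⅘ - 2) = 146*(-6/5) = -876/5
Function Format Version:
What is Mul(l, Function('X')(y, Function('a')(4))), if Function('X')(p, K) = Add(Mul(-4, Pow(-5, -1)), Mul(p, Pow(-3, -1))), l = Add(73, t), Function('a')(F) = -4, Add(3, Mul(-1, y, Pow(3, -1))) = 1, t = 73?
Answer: Rational(-876, 5) ≈ -175.20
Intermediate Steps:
y = 6 (y = Add(9, Mul(-3, 1)) = Add(9, -3) = 6)
l = 146 (l = Add(73, 73) = 146)
Function('X')(p, K) = Add(Rational(4, 5), Mul(Rational(-1, 3), p)) (Function('X')(p, K) = Add(Mul(-4, Rational(-1, 5)), Mul(p, Rational(-1, 3))) = Add(Rational(4, 5), Mul(Rational(-1, 3), p)))
Mul(l, Function('X')(y, Function('a')(4))) = Mul(146, Add(Rational(4, 5), Mul(Rational(-1, 3), 6))) = Mul(146, Add(Rational(4, 5), -2)) = Mul(146, Rational(-6, 5)) = Rational(-876, 5)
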